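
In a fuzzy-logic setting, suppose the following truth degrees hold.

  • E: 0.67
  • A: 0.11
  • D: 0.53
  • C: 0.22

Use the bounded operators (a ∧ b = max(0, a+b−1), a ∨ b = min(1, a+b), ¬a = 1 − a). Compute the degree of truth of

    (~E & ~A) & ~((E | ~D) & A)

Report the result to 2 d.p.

~E = 1 − 0.67 = 0.33
~A = 1 − 0.11 = 0.89
~E & ~A = max(0, a+b−1) on (0.33, 0.89) = 0.22
~D = 1 − 0.53 = 0.47
E | ~D = min(1, a+b) on (0.67, 0.47) = 1.00
(E | ~D) & A = max(0, a+b−1) on (1.00, 0.11) = 0.11
~((E | ~D) & A) = 1 − 0.11 = 0.89
(~E & ~A) & ~((E | ~D) & A) = max(0, a+b−1) on (0.22, 0.89) = 0.11

0.11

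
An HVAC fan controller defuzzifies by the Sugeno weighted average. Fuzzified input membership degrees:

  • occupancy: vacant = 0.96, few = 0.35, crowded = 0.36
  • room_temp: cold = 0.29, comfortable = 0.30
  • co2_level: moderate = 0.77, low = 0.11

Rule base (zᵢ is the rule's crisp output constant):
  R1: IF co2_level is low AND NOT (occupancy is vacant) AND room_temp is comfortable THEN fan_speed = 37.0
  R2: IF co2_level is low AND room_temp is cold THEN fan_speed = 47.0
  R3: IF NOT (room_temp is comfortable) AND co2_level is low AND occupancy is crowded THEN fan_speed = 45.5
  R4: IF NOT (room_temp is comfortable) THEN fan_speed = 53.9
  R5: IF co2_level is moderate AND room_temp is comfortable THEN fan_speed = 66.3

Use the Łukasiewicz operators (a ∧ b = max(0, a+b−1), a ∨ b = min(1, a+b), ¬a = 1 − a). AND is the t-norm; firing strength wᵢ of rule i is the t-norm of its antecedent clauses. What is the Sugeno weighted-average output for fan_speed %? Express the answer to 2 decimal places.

R1 (z=37.0): low=0.11, ¬vacant=1−0.96=0.04, comfortable=0.30; AND[max(0, a+b−1)] → w = 0.00
R2 (z=47.0): low=0.11, cold=0.29; AND[max(0, a+b−1)] → w = 0.00
R3 (z=45.5): ¬comfortable=1−0.30=0.70, low=0.11, crowded=0.36; AND[max(0, a+b−1)] → w = 0.00
R4 (z=53.9): ¬comfortable=1−0.30=0.70 → w = 0.70
R5 (z=66.3): moderate=0.77, comfortable=0.30; AND[max(0, a+b−1)] → w = 0.07
Weighted average = (0.00·37.0 + 0.00·47.0 + 0.00·45.5 + 0.70·53.9 + 0.07·66.3) / (0.00 + 0.00 + 0.00 + 0.70 + 0.07)
  = 42.3710 / 0.7700 = 55.03

55.03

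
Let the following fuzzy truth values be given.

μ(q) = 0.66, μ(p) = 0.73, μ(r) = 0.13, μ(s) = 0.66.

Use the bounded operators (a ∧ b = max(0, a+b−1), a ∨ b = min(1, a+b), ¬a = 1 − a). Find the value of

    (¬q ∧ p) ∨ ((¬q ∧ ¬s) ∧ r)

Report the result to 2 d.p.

¬q = 1 − 0.66 = 0.34
¬q ∧ p = max(0, a+b−1) on (0.34, 0.73) = 0.07
¬q = 1 − 0.66 = 0.34
¬s = 1 − 0.66 = 0.34
¬q ∧ ¬s = max(0, a+b−1) on (0.34, 0.34) = 0.00
(¬q ∧ ¬s) ∧ r = max(0, a+b−1) on (0.00, 0.13) = 0.00
(¬q ∧ p) ∨ ((¬q ∧ ¬s) ∧ r) = min(1, a+b) on (0.07, 0.00) = 0.07

0.07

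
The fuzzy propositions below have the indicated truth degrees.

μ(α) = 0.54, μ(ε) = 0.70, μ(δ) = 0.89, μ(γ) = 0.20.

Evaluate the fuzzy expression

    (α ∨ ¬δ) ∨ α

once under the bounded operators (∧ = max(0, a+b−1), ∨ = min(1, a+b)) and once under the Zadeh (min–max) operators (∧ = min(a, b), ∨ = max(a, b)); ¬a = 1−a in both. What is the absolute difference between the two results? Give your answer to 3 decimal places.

Under bounded:
  ¬δ = 1 − 0.89 = 0.11
  α ∨ ¬δ = min(1, a+b) on (0.54, 0.11) = 0.65
  (α ∨ ¬δ) ∨ α = min(1, a+b) on (0.65, 0.54) = 1.00
  → value = 1.0000
Under Zadeh (min–max):
  ¬δ = 1 − 0.89 = 0.11
  α ∨ ¬δ = max(a, b) on (0.54, 0.11) = 0.54
  (α ∨ ¬δ) ∨ α = max(a, b) on (0.54, 0.54) = 0.54
  → value = 0.5400
|1.0000 − 0.5400| = 0.460

0.460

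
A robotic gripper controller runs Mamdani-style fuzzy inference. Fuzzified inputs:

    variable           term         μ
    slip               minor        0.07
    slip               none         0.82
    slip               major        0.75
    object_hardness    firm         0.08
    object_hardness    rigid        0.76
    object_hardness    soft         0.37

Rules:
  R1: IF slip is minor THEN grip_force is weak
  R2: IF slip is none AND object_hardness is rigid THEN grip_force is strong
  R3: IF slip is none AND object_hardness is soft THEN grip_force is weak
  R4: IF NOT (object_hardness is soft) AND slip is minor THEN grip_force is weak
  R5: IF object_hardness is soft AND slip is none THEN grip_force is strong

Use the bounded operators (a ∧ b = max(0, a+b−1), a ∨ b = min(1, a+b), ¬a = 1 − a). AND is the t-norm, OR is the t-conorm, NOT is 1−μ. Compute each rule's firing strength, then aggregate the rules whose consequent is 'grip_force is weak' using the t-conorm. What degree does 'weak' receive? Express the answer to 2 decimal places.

R1: minor=0.07 → w = 0.07
R2: none=0.82, rigid=0.76; AND[max(0, a+b−1)] → w = 0.58
R3: none=0.82, soft=0.37; AND[max(0, a+b−1)] → w = 0.19
R4: ¬soft=1−0.37=0.63, minor=0.07; AND[max(0, a+b−1)] → w = 0.00
R5: soft=0.37, none=0.82; AND[max(0, a+b−1)] → w = 0.19
Rules with consequent 'weak': {R1, R3, R4} → strengths 0.07, 0.19, 0.00
Aggregate via t-conorm [min(1, a+b)]: 0.26

0.26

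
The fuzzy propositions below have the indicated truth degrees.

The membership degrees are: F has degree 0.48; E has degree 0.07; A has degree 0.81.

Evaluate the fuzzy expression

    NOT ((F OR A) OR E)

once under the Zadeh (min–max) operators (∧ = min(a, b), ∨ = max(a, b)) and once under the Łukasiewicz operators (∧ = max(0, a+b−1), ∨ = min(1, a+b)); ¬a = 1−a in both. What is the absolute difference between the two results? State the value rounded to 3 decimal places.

0.190

Under Zadeh (min–max):
  F OR A = max(a, b) on (0.48, 0.81) = 0.81
  (F OR A) OR E = max(a, b) on (0.81, 0.07) = 0.81
  NOT ((F OR A) OR E) = 1 − 0.81 = 0.19
  → value = 0.1900
Under Łukasiewicz:
  F OR A = min(1, a+b) on (0.48, 0.81) = 1.00
  (F OR A) OR E = min(1, a+b) on (1.00, 0.07) = 1.00
  NOT ((F OR A) OR E) = 1 − 1.00 = 0.00
  → value = 0.0000
|0.1900 − 0.0000| = 0.190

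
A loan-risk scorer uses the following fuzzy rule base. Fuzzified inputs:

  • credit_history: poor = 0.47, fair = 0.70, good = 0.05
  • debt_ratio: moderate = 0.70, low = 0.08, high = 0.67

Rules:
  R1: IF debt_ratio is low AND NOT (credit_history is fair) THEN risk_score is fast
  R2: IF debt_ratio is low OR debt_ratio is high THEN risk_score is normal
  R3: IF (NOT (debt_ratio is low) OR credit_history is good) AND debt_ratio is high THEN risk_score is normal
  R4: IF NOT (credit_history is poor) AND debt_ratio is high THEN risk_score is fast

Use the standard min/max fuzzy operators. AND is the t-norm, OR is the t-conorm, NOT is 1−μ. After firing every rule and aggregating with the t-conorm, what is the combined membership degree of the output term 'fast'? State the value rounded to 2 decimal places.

R1: low=0.08, ¬fair=1−0.70=0.30; AND[min(a, b)] → w = 0.08
R2: low=0.08, high=0.67; OR[max(a, b)] → w = 0.67
R3: (¬low=1−0.08=0.92 OR good=0.05) = 0.92; AND[min(a, b)] with high=0.67 → w = 0.67
R4: ¬poor=1−0.47=0.53, high=0.67; AND[min(a, b)] → w = 0.53
Rules with consequent 'fast': {R1, R4} → strengths 0.08, 0.53
Aggregate via t-conorm [max(a, b)]: 0.53

0.53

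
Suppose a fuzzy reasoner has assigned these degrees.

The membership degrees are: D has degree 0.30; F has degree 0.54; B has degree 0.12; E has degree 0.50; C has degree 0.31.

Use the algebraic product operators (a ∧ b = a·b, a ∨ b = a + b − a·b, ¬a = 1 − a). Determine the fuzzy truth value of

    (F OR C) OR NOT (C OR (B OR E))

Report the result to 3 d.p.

F OR C = a + b − a·b on (0.5400, 0.3100) = 0.6826
B OR E = a + b − a·b on (0.1200, 0.5000) = 0.5600
C OR (B OR E) = a + b − a·b on (0.3100, 0.5600) = 0.6964
NOT (C OR (B OR E)) = 1 − 0.6964 = 0.3036
(F OR C) OR NOT (C OR (B OR E)) = a + b − a·b on (0.6826, 0.3036) = 0.7790

0.779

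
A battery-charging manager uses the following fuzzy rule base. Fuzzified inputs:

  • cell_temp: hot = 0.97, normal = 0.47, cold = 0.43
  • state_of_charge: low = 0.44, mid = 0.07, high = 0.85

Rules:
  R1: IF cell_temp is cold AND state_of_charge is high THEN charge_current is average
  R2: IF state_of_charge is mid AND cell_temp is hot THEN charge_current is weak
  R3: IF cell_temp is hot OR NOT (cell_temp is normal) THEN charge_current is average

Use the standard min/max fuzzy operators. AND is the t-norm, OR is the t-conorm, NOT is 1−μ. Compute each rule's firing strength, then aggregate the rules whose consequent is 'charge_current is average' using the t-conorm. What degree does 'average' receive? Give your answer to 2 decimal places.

0.97

R1: cold=0.43, high=0.85; AND[min(a, b)] → w = 0.43
R2: mid=0.07, hot=0.97; AND[min(a, b)] → w = 0.07
R3: hot=0.97, ¬normal=1−0.47=0.53; OR[max(a, b)] → w = 0.97
Rules with consequent 'average': {R1, R3} → strengths 0.43, 0.97
Aggregate via t-conorm [max(a, b)]: 0.97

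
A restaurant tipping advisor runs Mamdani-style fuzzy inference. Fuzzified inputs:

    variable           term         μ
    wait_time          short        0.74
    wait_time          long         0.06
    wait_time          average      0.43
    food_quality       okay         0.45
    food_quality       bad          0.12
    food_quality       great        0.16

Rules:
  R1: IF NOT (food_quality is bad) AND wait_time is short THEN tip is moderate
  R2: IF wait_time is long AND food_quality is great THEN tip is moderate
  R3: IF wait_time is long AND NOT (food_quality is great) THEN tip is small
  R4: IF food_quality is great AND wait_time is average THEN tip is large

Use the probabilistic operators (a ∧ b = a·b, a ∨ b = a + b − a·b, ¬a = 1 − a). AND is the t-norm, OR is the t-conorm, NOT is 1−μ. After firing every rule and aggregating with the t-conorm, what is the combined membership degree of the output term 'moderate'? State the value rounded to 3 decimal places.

0.655

R1: ¬bad=1−0.12=0.88, short=0.74; AND[a·b] → w = 0.6512
R2: long=0.06, great=0.16; AND[a·b] → w = 0.0096
R3: long=0.06, ¬great=1−0.16=0.84; AND[a·b] → w = 0.0504
R4: great=0.16, average=0.43; AND[a·b] → w = 0.0688
Rules with consequent 'moderate': {R1, R2} → strengths 0.6512, 0.0096
Aggregate via t-conorm [a + b − a·b]: 0.6545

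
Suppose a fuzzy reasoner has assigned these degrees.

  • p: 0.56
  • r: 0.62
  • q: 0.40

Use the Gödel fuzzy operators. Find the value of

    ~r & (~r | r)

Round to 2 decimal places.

0.38

~r = 1 − 0.62 = 0.38
~r = 1 − 0.62 = 0.38
~r | r = max(a, b) on (0.38, 0.62) = 0.62
~r & (~r | r) = min(a, b) on (0.38, 0.62) = 0.38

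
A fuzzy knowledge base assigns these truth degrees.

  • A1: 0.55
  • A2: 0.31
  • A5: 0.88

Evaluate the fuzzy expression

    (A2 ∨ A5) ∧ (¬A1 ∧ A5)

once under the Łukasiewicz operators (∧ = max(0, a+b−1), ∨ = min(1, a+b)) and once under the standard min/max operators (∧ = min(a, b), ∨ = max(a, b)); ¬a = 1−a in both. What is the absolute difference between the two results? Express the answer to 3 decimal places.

0.120

Under Łukasiewicz:
  A2 ∨ A5 = min(1, a+b) on (0.31, 0.88) = 1.00
  ¬A1 = 1 − 0.55 = 0.45
  ¬A1 ∧ A5 = max(0, a+b−1) on (0.45, 0.88) = 0.33
  (A2 ∨ A5) ∧ (¬A1 ∧ A5) = max(0, a+b−1) on (1.00, 0.33) = 0.33
  → value = 0.3300
Under standard min/max:
  A2 ∨ A5 = max(a, b) on (0.31, 0.88) = 0.88
  ¬A1 = 1 − 0.55 = 0.45
  ¬A1 ∧ A5 = min(a, b) on (0.45, 0.88) = 0.45
  (A2 ∨ A5) ∧ (¬A1 ∧ A5) = min(a, b) on (0.88, 0.45) = 0.45
  → value = 0.4500
|0.3300 − 0.4500| = 0.120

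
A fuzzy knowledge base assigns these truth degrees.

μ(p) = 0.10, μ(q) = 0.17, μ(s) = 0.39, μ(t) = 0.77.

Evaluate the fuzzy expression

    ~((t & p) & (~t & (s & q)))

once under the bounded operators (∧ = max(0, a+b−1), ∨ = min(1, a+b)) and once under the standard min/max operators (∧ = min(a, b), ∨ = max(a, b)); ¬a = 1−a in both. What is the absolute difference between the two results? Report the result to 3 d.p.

0.100

Under bounded:
  t & p = max(0, a+b−1) on (0.77, 0.10) = 0.00
  ~t = 1 − 0.77 = 0.23
  s & q = max(0, a+b−1) on (0.39, 0.17) = 0.00
  ~t & (s & q) = max(0, a+b−1) on (0.23, 0.00) = 0.00
  (t & p) & (~t & (s & q)) = max(0, a+b−1) on (0.00, 0.00) = 0.00
  ~((t & p) & (~t & (s & q))) = 1 − 0.00 = 1.00
  → value = 1.0000
Under standard min/max:
  t & p = min(a, b) on (0.77, 0.10) = 0.10
  ~t = 1 − 0.77 = 0.23
  s & q = min(a, b) on (0.39, 0.17) = 0.17
  ~t & (s & q) = min(a, b) on (0.23, 0.17) = 0.17
  (t & p) & (~t & (s & q)) = min(a, b) on (0.10, 0.17) = 0.10
  ~((t & p) & (~t & (s & q))) = 1 − 0.10 = 0.90
  → value = 0.9000
|1.0000 − 0.9000| = 0.100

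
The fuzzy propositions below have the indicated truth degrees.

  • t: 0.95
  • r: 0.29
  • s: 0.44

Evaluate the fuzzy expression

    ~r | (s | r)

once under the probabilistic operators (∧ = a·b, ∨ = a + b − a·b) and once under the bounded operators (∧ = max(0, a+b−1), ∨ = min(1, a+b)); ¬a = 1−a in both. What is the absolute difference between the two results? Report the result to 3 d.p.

0.115

Under probabilistic:
  ~r = 1 − 0.2900 = 0.7100
  s | r = a + b − a·b on (0.4400, 0.2900) = 0.6024
  ~r | (s | r) = a + b − a·b on (0.7100, 0.6024) = 0.8847
  → value = 0.8847
Under bounded:
  ~r = 1 − 0.29 = 0.71
  s | r = min(1, a+b) on (0.44, 0.29) = 0.73
  ~r | (s | r) = min(1, a+b) on (0.71, 0.73) = 1.00
  → value = 1.0000
|0.8847 − 1.0000| = 0.115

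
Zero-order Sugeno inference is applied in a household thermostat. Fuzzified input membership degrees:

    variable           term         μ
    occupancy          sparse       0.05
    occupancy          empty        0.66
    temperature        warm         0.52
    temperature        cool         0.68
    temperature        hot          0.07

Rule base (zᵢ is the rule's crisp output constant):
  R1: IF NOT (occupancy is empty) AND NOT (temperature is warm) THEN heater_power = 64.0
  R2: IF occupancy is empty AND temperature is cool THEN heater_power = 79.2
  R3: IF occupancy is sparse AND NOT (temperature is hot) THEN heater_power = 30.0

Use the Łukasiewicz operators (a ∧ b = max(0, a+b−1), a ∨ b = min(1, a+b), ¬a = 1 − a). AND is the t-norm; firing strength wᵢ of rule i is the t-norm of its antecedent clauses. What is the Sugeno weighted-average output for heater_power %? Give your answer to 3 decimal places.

79.200

R1 (z=64.0): ¬empty=1−0.66=0.34, ¬warm=1−0.52=0.48; AND[max(0, a+b−1)] → w = 0.00
R2 (z=79.2): empty=0.66, cool=0.68; AND[max(0, a+b−1)] → w = 0.34
R3 (z=30.0): sparse=0.05, ¬hot=1−0.07=0.93; AND[max(0, a+b−1)] → w = 0.00
Weighted average = (0.00·64.0 + 0.34·79.2 + 0.00·30.0) / (0.00 + 0.34 + 0.00)
  = 26.9280 / 0.3400 = 79.200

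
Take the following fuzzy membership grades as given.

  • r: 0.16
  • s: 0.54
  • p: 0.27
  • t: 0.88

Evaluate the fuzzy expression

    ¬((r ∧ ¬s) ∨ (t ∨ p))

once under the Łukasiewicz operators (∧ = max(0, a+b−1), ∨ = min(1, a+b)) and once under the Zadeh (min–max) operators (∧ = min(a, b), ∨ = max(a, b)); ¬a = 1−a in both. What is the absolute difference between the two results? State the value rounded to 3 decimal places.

0.120

Under Łukasiewicz:
  ¬s = 1 − 0.54 = 0.46
  r ∧ ¬s = max(0, a+b−1) on (0.16, 0.46) = 0.00
  t ∨ p = min(1, a+b) on (0.88, 0.27) = 1.00
  (r ∧ ¬s) ∨ (t ∨ p) = min(1, a+b) on (0.00, 1.00) = 1.00
  ¬((r ∧ ¬s) ∨ (t ∨ p)) = 1 − 1.00 = 0.00
  → value = 0.0000
Under Zadeh (min–max):
  ¬s = 1 − 0.54 = 0.46
  r ∧ ¬s = min(a, b) on (0.16, 0.46) = 0.16
  t ∨ p = max(a, b) on (0.88, 0.27) = 0.88
  (r ∧ ¬s) ∨ (t ∨ p) = max(a, b) on (0.16, 0.88) = 0.88
  ¬((r ∧ ¬s) ∨ (t ∨ p)) = 1 − 0.88 = 0.12
  → value = 0.1200
|0.0000 − 0.1200| = 0.120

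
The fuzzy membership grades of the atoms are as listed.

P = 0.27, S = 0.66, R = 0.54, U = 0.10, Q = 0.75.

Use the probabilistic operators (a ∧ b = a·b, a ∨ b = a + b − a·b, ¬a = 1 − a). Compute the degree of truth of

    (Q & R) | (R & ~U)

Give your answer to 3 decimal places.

Q & R = a·b on (0.7500, 0.5400) = 0.4050
~U = 1 − 0.1000 = 0.9000
R & ~U = a·b on (0.5400, 0.9000) = 0.4860
(Q & R) | (R & ~U) = a + b − a·b on (0.4050, 0.4860) = 0.6942

0.694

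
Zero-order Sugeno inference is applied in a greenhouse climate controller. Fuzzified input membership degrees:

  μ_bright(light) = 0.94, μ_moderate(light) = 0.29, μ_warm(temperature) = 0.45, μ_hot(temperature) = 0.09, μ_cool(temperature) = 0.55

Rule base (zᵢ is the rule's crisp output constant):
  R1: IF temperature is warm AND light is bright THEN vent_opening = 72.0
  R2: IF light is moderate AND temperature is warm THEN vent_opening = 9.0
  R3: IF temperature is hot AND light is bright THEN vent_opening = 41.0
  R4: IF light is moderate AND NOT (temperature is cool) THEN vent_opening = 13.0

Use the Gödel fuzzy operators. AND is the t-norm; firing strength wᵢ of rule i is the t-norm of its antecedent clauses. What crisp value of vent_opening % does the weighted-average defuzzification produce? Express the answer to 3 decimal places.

37.920

R1 (z=72.0): warm=0.45, bright=0.94; AND[min(a, b)] → w = 0.45
R2 (z=9.0): moderate=0.29, warm=0.45; AND[min(a, b)] → w = 0.29
R3 (z=41.0): hot=0.09, bright=0.94; AND[min(a, b)] → w = 0.09
R4 (z=13.0): moderate=0.29, ¬cool=1−0.55=0.45; AND[min(a, b)] → w = 0.29
Weighted average = (0.45·72.0 + 0.29·9.0 + 0.09·41.0 + 0.29·13.0) / (0.45 + 0.29 + 0.09 + 0.29)
  = 42.4700 / 1.1200 = 37.920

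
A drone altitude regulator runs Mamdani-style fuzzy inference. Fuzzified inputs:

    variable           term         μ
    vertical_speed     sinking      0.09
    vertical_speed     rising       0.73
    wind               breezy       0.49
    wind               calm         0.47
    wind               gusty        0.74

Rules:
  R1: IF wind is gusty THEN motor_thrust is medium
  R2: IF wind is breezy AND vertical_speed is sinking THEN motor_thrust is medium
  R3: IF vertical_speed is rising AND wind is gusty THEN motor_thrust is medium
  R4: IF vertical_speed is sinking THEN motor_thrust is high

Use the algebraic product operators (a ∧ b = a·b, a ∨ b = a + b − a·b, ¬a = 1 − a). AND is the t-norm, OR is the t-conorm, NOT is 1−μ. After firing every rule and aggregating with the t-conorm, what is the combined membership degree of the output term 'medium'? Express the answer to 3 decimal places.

R1: gusty=0.74 → w = 0.7400
R2: breezy=0.49, sinking=0.09; AND[a·b] → w = 0.0441
R3: rising=0.73, gusty=0.74; AND[a·b] → w = 0.5402
R4: sinking=0.09 → w = 0.0900
Rules with consequent 'medium': {R1, R2, R3} → strengths 0.7400, 0.0441, 0.5402
Aggregate via t-conorm [a + b − a·b]: 0.8857

0.886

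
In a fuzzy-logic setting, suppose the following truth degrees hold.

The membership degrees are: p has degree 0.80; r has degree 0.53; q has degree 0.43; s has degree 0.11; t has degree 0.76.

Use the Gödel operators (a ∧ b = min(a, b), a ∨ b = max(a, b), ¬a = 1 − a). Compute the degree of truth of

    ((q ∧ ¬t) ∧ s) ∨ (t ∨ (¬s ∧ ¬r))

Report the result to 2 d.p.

¬t = 1 − 0.76 = 0.24
q ∧ ¬t = min(a, b) on (0.43, 0.24) = 0.24
(q ∧ ¬t) ∧ s = min(a, b) on (0.24, 0.11) = 0.11
¬s = 1 − 0.11 = 0.89
¬r = 1 − 0.53 = 0.47
¬s ∧ ¬r = min(a, b) on (0.89, 0.47) = 0.47
t ∨ (¬s ∧ ¬r) = max(a, b) on (0.76, 0.47) = 0.76
((q ∧ ¬t) ∧ s) ∨ (t ∨ (¬s ∧ ¬r)) = max(a, b) on (0.11, 0.76) = 0.76

0.76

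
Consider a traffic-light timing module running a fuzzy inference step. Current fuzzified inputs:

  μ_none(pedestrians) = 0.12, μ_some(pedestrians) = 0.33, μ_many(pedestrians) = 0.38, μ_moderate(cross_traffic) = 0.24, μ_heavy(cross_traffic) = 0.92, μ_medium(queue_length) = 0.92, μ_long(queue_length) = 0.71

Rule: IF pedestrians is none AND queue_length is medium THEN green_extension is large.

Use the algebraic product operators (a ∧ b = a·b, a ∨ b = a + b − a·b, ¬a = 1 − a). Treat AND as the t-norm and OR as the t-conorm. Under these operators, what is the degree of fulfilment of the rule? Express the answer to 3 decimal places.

0.110

firing strength: none=0.12, medium=0.92; AND[a·b] → w = 0.1104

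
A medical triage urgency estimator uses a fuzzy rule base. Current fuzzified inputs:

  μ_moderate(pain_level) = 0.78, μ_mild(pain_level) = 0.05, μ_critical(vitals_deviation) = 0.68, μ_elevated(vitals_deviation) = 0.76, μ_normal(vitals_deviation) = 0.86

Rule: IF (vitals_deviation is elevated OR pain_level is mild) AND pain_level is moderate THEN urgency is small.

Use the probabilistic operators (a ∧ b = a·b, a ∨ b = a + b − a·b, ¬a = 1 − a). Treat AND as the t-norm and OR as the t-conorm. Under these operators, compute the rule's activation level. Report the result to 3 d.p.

0.602

firing strength: (elevated=0.76 OR mild=0.05) = 0.7720; AND[a·b] with moderate=0.78 → w = 0.6022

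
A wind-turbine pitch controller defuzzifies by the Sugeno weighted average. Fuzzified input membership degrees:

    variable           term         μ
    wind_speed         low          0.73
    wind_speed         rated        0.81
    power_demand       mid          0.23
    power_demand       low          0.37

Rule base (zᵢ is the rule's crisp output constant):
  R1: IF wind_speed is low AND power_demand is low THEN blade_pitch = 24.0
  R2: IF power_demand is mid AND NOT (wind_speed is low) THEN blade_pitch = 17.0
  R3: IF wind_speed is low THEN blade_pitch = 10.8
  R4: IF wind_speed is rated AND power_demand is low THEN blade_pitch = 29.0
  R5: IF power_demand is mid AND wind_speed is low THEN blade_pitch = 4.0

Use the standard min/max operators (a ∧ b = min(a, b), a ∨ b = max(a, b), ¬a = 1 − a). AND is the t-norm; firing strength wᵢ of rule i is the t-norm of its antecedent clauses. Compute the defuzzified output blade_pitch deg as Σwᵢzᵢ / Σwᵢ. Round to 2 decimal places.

16.75

R1 (z=24.0): low=0.73, low=0.37; AND[min(a, b)] → w = 0.37
R2 (z=17.0): mid=0.23, ¬low=1−0.73=0.27; AND[min(a, b)] → w = 0.23
R3 (z=10.8): low=0.73 → w = 0.73
R4 (z=29.0): rated=0.81, low=0.37; AND[min(a, b)] → w = 0.37
R5 (z=4.0): mid=0.23, low=0.73; AND[min(a, b)] → w = 0.23
Weighted average = (0.37·24.0 + 0.23·17.0 + 0.73·10.8 + 0.37·29.0 + 0.23·4.0) / (0.37 + 0.23 + 0.73 + 0.37 + 0.23)
  = 32.3240 / 1.9300 = 16.75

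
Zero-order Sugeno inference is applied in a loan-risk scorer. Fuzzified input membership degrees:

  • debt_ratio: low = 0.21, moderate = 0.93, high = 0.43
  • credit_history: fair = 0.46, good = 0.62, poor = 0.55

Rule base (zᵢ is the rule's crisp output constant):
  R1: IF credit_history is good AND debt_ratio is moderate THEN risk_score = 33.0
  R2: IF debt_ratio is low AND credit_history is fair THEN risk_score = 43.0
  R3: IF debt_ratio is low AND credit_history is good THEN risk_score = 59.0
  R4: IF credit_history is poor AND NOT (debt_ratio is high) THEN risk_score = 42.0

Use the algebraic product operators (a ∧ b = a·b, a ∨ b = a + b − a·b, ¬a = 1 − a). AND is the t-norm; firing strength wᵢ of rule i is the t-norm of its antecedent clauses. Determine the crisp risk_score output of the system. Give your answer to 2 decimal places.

R1 (z=33.0): good=0.62, moderate=0.93; AND[a·b] → w = 0.5766
R2 (z=43.0): low=0.21, fair=0.46; AND[a·b] → w = 0.0966
R3 (z=59.0): low=0.21, good=0.62; AND[a·b] → w = 0.1302
R4 (z=42.0): poor=0.55, ¬high=1−0.43=0.57; AND[a·b] → w = 0.3135
Weighted average = (0.5766·33.0 + 0.0966·43.0 + 0.1302·59.0 + 0.3135·42.0) / (0.5766 + 0.0966 + 0.1302 + 0.3135)
  = 44.0304 / 1.1169 = 39.42

39.42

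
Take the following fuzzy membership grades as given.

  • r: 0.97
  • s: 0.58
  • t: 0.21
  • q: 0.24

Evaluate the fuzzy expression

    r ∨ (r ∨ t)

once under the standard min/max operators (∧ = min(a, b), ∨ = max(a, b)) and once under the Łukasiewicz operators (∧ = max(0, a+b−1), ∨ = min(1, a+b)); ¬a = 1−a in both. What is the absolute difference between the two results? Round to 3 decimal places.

Under standard min/max:
  r ∨ t = max(a, b) on (0.97, 0.21) = 0.97
  r ∨ (r ∨ t) = max(a, b) on (0.97, 0.97) = 0.97
  → value = 0.9700
Under Łukasiewicz:
  r ∨ t = min(1, a+b) on (0.97, 0.21) = 1.00
  r ∨ (r ∨ t) = min(1, a+b) on (0.97, 1.00) = 1.00
  → value = 1.0000
|0.9700 − 1.0000| = 0.030

0.030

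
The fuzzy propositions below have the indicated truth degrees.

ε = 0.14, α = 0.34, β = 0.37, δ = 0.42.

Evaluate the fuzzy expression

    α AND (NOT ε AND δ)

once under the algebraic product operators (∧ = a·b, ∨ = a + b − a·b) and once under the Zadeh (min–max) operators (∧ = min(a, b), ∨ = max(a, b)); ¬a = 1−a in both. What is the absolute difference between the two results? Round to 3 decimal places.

Under algebraic product:
  NOT ε = 1 − 0.1400 = 0.8600
  NOT ε AND δ = a·b on (0.8600, 0.4200) = 0.3612
  α AND (NOT ε AND δ) = a·b on (0.3400, 0.3612) = 0.1228
  → value = 0.1228
Under Zadeh (min–max):
  NOT ε = 1 − 0.14 = 0.86
  NOT ε AND δ = min(a, b) on (0.86, 0.42) = 0.42
  α AND (NOT ε AND δ) = min(a, b) on (0.34, 0.42) = 0.34
  → value = 0.3400
|0.1228 − 0.3400| = 0.217

0.217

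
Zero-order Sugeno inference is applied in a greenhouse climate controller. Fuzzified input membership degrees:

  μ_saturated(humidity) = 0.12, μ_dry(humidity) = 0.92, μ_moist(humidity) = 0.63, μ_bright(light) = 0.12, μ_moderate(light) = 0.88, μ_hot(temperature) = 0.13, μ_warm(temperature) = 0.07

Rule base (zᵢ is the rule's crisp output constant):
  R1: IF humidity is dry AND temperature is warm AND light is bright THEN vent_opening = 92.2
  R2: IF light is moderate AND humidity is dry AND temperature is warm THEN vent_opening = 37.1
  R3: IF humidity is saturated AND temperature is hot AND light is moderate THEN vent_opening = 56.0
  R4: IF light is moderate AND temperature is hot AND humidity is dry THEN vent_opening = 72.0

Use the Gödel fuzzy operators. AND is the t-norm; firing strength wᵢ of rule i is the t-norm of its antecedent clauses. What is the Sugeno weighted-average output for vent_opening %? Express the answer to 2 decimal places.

R1 (z=92.2): dry=0.92, warm=0.07, bright=0.12; AND[min(a, b)] → w = 0.07
R2 (z=37.1): moderate=0.88, dry=0.92, warm=0.07; AND[min(a, b)] → w = 0.07
R3 (z=56.0): saturated=0.12, hot=0.13, moderate=0.88; AND[min(a, b)] → w = 0.12
R4 (z=72.0): moderate=0.88, hot=0.13, dry=0.92; AND[min(a, b)] → w = 0.13
Weighted average = (0.07·92.2 + 0.07·37.1 + 0.12·56.0 + 0.13·72.0) / (0.07 + 0.07 + 0.12 + 0.13)
  = 25.1310 / 0.3900 = 64.44

64.44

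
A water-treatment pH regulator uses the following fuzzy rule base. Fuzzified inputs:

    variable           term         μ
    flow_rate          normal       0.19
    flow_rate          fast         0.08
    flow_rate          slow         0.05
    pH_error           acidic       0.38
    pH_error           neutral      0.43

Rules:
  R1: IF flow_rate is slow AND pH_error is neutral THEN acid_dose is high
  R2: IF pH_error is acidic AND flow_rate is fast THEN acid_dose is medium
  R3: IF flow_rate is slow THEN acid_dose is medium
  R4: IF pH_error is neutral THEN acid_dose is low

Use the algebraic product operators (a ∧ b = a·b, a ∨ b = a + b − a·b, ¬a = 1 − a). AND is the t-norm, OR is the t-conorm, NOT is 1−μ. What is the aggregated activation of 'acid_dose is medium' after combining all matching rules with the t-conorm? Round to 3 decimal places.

R1: slow=0.05, neutral=0.43; AND[a·b] → w = 0.0215
R2: acidic=0.38, fast=0.08; AND[a·b] → w = 0.0304
R3: slow=0.05 → w = 0.0500
R4: neutral=0.43 → w = 0.4300
Rules with consequent 'medium': {R2, R3} → strengths 0.0304, 0.0500
Aggregate via t-conorm [a + b − a·b]: 0.0789

0.079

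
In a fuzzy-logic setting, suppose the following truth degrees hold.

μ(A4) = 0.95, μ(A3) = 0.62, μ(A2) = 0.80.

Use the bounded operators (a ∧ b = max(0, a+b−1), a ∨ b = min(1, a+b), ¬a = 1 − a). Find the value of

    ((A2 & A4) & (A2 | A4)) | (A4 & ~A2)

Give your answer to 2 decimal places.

A2 & A4 = max(0, a+b−1) on (0.80, 0.95) = 0.75
A2 | A4 = min(1, a+b) on (0.80, 0.95) = 1.00
(A2 & A4) & (A2 | A4) = max(0, a+b−1) on (0.75, 1.00) = 0.75
~A2 = 1 − 0.80 = 0.20
A4 & ~A2 = max(0, a+b−1) on (0.95, 0.20) = 0.15
((A2 & A4) & (A2 | A4)) | (A4 & ~A2) = min(1, a+b) on (0.75, 0.15) = 0.90

0.90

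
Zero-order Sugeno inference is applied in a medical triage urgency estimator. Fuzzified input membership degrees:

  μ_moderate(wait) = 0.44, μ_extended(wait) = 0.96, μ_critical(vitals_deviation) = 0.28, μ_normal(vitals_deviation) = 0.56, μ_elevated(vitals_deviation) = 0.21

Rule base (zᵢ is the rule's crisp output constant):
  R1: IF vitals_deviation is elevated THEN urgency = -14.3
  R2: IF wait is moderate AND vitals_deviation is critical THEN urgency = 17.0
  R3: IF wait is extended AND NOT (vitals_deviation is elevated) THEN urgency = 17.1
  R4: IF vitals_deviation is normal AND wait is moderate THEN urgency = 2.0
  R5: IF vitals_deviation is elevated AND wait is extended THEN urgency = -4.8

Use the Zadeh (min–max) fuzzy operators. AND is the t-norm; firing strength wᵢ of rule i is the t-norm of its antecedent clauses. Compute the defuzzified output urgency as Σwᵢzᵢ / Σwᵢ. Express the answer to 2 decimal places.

7.84

R1 (z=-14.3): elevated=0.21 → w = 0.21
R2 (z=17.0): moderate=0.44, critical=0.28; AND[min(a, b)] → w = 0.28
R3 (z=17.1): extended=0.96, ¬elevated=1−0.21=0.79; AND[min(a, b)] → w = 0.79
R4 (z=2.0): normal=0.56, moderate=0.44; AND[min(a, b)] → w = 0.44
R5 (z=-4.8): elevated=0.21, extended=0.96; AND[min(a, b)] → w = 0.21
Weighted average = (0.21·-14.3 + 0.28·17.0 + 0.79·17.1 + 0.44·2.0 + 0.21·-4.8) / (0.21 + 0.28 + 0.79 + 0.44 + 0.21)
  = 15.1380 / 1.9300 = 7.84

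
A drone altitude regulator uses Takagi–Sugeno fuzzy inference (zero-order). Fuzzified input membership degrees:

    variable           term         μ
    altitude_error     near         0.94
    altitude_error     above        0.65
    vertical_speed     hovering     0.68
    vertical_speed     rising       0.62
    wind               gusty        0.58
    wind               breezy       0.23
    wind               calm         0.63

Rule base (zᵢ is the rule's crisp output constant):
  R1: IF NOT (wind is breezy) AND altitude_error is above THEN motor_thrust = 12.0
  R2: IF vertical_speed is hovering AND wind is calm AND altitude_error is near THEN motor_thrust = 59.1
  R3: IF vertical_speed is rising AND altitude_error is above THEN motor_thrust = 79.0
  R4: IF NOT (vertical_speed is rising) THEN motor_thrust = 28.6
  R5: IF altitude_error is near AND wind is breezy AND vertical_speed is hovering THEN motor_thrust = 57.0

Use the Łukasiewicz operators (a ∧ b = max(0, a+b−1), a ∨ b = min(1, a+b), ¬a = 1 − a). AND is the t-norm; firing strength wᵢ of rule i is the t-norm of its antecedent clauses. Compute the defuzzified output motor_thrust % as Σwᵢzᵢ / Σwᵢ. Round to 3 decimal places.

R1 (z=12.0): ¬breezy=1−0.23=0.77, above=0.65; AND[max(0, a+b−1)] → w = 0.42
R2 (z=59.1): hovering=0.68, calm=0.63, near=0.94; AND[max(0, a+b−1)] → w = 0.25
R3 (z=79.0): rising=0.62, above=0.65; AND[max(0, a+b−1)] → w = 0.27
R4 (z=28.6): ¬rising=1−0.62=0.38 → w = 0.38
R5 (z=57.0): near=0.94, breezy=0.23, hovering=0.68; AND[max(0, a+b−1)] → w = 0.00
Weighted average = (0.42·12.0 + 0.25·59.1 + 0.27·79.0 + 0.38·28.6 + 0.00·57.0) / (0.42 + 0.25 + 0.27 + 0.38 + 0.00)
  = 52.0130 / 1.3200 = 39.404

39.404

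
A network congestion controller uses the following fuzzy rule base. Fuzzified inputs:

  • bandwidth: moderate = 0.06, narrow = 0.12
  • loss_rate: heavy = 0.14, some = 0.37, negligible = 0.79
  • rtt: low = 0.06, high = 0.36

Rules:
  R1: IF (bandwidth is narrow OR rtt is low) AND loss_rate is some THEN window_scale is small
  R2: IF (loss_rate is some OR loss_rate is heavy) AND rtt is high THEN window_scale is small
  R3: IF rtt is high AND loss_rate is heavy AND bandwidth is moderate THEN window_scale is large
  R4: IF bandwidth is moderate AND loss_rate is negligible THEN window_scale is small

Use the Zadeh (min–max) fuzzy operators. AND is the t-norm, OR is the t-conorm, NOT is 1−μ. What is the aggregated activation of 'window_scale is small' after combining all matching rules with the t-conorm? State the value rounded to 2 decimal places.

0.36

R1: (narrow=0.12 OR low=0.06) = 0.12; AND[min(a, b)] with some=0.37 → w = 0.12
R2: (some=0.37 OR heavy=0.14) = 0.37; AND[min(a, b)] with high=0.36 → w = 0.36
R3: high=0.36, heavy=0.14, moderate=0.06; AND[min(a, b)] → w = 0.06
R4: moderate=0.06, negligible=0.79; AND[min(a, b)] → w = 0.06
Rules with consequent 'small': {R1, R2, R4} → strengths 0.12, 0.36, 0.06
Aggregate via t-conorm [max(a, b)]: 0.36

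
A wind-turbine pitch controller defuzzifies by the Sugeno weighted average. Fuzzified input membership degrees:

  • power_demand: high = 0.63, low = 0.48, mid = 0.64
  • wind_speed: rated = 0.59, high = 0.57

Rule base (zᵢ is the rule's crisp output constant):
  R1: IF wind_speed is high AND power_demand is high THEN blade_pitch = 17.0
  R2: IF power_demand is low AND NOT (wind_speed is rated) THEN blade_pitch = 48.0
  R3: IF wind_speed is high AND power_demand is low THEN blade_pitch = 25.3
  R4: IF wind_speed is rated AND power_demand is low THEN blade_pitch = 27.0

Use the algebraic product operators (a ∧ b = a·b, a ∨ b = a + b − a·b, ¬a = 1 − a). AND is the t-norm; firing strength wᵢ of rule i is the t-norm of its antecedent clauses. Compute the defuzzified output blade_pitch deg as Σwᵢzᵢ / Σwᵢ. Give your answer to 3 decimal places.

R1 (z=17.0): high=0.57, high=0.63; AND[a·b] → w = 0.3591
R2 (z=48.0): low=0.48, ¬rated=1−0.59=0.41; AND[a·b] → w = 0.1968
R3 (z=25.3): high=0.57, low=0.48; AND[a·b] → w = 0.2736
R4 (z=27.0): rated=0.59, low=0.48; AND[a·b] → w = 0.2832
Weighted average = (0.3591·17.0 + 0.1968·48.0 + 0.2736·25.3 + 0.2832·27.0) / (0.3591 + 0.1968 + 0.2736 + 0.2832)
  = 30.1196 / 1.1127 = 27.069

27.069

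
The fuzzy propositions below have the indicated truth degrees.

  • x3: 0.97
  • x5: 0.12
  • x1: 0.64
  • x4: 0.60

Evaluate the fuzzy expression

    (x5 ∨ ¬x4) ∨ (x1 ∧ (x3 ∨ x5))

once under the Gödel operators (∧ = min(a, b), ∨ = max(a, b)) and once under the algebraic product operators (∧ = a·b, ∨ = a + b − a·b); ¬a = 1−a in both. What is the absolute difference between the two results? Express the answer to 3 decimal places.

Under Gödel:
  ¬x4 = 1 − 0.60 = 0.40
  x5 ∨ ¬x4 = max(a, b) on (0.12, 0.40) = 0.40
  x3 ∨ x5 = max(a, b) on (0.97, 0.12) = 0.97
  x1 ∧ (x3 ∨ x5) = min(a, b) on (0.64, 0.97) = 0.64
  (x5 ∨ ¬x4) ∨ (x1 ∧ (x3 ∨ x5)) = max(a, b) on (0.40, 0.64) = 0.64
  → value = 0.6400
Under algebraic product:
  ¬x4 = 1 − 0.6000 = 0.4000
  x5 ∨ ¬x4 = a + b − a·b on (0.1200, 0.4000) = 0.4720
  x3 ∨ x5 = a + b − a·b on (0.9700, 0.1200) = 0.9736
  x1 ∧ (x3 ∨ x5) = a·b on (0.6400, 0.9736) = 0.6231
  (x5 ∨ ¬x4) ∨ (x1 ∧ (x3 ∨ x5)) = a + b − a·b on (0.4720, 0.6231) = 0.8010
  → value = 0.8010
|0.6400 − 0.8010| = 0.161

0.161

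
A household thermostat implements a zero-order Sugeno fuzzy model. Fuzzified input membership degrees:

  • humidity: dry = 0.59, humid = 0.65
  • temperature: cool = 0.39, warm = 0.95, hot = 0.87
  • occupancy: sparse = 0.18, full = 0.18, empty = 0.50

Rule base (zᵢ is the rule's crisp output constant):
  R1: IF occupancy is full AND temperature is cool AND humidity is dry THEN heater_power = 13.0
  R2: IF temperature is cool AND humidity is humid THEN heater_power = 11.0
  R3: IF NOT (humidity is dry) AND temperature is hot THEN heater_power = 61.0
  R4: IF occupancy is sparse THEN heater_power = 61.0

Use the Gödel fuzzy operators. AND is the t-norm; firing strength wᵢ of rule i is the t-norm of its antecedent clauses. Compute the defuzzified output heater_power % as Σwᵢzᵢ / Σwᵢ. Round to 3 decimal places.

R1 (z=13.0): full=0.18, cool=0.39, dry=0.59; AND[min(a, b)] → w = 0.18
R2 (z=11.0): cool=0.39, humid=0.65; AND[min(a, b)] → w = 0.39
R3 (z=61.0): ¬dry=1−0.59=0.41, hot=0.87; AND[min(a, b)] → w = 0.41
R4 (z=61.0): sparse=0.18 → w = 0.18
Weighted average = (0.18·13.0 + 0.39·11.0 + 0.41·61.0 + 0.18·61.0) / (0.18 + 0.39 + 0.41 + 0.18)
  = 42.6200 / 1.1600 = 36.741

36.741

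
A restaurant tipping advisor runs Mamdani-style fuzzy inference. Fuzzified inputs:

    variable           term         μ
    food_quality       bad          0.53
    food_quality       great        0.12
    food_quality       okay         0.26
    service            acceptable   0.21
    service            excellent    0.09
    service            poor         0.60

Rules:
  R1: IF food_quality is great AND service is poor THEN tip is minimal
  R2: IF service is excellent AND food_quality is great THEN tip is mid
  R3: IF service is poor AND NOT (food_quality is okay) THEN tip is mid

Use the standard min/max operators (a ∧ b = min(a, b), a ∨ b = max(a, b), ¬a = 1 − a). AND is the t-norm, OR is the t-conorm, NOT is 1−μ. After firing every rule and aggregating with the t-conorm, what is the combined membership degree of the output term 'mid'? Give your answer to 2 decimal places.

0.60

R1: great=0.12, poor=0.60; AND[min(a, b)] → w = 0.12
R2: excellent=0.09, great=0.12; AND[min(a, b)] → w = 0.09
R3: poor=0.60, ¬okay=1−0.26=0.74; AND[min(a, b)] → w = 0.60
Rules with consequent 'mid': {R2, R3} → strengths 0.09, 0.60
Aggregate via t-conorm [max(a, b)]: 0.60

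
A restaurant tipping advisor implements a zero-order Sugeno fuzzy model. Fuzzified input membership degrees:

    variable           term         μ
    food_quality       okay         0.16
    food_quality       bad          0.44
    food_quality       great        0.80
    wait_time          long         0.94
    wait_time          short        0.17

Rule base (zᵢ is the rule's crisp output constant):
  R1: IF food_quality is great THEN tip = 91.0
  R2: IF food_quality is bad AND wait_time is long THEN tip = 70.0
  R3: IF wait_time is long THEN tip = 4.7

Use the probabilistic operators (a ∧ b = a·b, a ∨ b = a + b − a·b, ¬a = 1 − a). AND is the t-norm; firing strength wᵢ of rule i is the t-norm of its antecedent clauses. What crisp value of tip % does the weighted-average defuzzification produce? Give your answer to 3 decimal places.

R1 (z=91.0): great=0.80 → w = 0.8000
R2 (z=70.0): bad=0.44, long=0.94; AND[a·b] → w = 0.4136
R3 (z=4.7): long=0.94 → w = 0.9400
Weighted average = (0.8000·91.0 + 0.4136·70.0 + 0.9400·4.7) / (0.8000 + 0.4136 + 0.9400)
  = 106.1700 / 2.1536 = 49.299

49.299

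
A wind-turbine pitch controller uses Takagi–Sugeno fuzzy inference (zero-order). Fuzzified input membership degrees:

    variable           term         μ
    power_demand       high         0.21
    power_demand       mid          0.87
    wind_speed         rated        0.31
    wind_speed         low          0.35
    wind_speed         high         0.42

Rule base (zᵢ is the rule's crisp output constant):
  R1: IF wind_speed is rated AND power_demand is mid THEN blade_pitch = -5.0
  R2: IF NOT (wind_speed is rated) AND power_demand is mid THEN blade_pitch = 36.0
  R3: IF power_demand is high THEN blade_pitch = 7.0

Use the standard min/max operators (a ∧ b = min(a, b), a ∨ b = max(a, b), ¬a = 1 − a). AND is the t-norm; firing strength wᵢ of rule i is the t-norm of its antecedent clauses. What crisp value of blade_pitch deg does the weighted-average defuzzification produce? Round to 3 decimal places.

20.463

R1 (z=-5.0): rated=0.31, mid=0.87; AND[min(a, b)] → w = 0.31
R2 (z=36.0): ¬rated=1−0.31=0.69, mid=0.87; AND[min(a, b)] → w = 0.69
R3 (z=7.0): high=0.21 → w = 0.21
Weighted average = (0.31·-5.0 + 0.69·36.0 + 0.21·7.0) / (0.31 + 0.69 + 0.21)
  = 24.7600 / 1.2100 = 20.463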